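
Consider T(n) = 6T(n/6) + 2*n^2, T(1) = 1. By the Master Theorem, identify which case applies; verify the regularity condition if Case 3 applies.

a=6, b=6, f(n)=2*n^2.
log_6(6) = 1 < 2.
f(n) = Omega(n^(1+epsilon)) for some epsilon > 0, so Case 3 is the candidate.
Regularity: a*f(n/b) = 6*2*(n/6)^2 = (6/36)*2*n^2 <= c*f(n) with c = 6/36 < 1. Satisfied.
Case 3: T(n) = Theta(n^2).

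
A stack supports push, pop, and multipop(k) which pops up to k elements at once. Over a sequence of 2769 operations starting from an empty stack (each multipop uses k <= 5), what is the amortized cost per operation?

Each element is pushed exactly once and popped at most once (whether by pop or as part of a multipop). So the total number of individual pops over the whole sequence is at most the number of pushes, which is at most 2769. Total work <= 2 * 2769, hence O(1) amortized per operation.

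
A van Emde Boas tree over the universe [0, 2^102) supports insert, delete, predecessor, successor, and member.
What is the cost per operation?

vEB recursively partitions [0, 5070602400912917605986812821504) into sqrt(u) clusters of size sqrt(u). Each operation recurses into either one cluster or the summary, never both: T(u) = T(sqrt(u)) + O(1) => T(u) = O(log log u) = O(log 102). This is worst-case, not just amortized.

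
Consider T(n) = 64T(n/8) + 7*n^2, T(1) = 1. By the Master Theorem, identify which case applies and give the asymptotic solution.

a=64, b=8, f(n)=7*n^2.
log_8(64) = 2, so n^(log_b(a)) = n^2.
f(n) = Theta(n^2), so Case 2 applies.
T(n) = Theta(n^2 log n).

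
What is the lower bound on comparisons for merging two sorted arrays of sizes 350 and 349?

Adversary argument: with sizes 350 and 349 (differing by at most 1), interleave the two arrays so that every consecutive pair in the output comes from different inputs. Then each of the 698 adjacent output pairs must be directly compared, or the algorithm cannot determine their relative order. So 698 comparisons are necessary; standard merge achieves this.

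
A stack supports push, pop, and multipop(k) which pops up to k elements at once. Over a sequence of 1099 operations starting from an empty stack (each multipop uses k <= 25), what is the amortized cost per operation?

Each element is pushed exactly once and popped at most once (whether by pop or as part of a multipop). So the total number of individual pops over the whole sequence is at most the number of pushes, which is at most 1099. Total work <= 2 * 1099, hence O(1) amortized per operation.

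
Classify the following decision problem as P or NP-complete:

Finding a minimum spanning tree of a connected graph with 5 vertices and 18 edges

This problem is in P: Kruskal's / Prim's algorithms run in polynomial time.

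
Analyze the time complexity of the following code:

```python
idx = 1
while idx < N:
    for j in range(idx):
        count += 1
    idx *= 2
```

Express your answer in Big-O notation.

Time complexity: O(n).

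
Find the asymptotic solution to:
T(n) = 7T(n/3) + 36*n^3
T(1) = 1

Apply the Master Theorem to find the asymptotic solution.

a=7, b=3, f(n)=36*n^3. log_3(7) = 1.771 < 3. Case 3: T(n) = O(n^3).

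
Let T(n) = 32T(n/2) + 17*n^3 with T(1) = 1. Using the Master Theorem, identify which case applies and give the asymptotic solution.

a=32, b=2, f(n)=17*n^3.
log_2(32) = 5 > 3.
Since f(n) = O(n^3) is polynomially smaller than n^5, Case 1 applies.
T(n) = Theta(n^5).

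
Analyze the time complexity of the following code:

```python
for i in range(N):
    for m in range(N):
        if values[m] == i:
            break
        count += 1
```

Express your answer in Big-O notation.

Time complexity: O(n^2).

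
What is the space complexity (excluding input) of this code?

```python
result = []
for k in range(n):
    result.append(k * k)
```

Space complexity: O(n).
Auxiliary storage grows linearly with the input size n in the worst case.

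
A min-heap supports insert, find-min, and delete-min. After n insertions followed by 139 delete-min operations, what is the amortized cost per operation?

Insert takes O(log n) worst case. Delete-min takes O(log n). Over a sequence of n inserts and 139 delete-mins, total cost is O((n + 139) log n). Amortized per operation: O(log n).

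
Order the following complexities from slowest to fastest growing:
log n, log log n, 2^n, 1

Ordered by growth rate: 1 < log log n < log n < 2^n.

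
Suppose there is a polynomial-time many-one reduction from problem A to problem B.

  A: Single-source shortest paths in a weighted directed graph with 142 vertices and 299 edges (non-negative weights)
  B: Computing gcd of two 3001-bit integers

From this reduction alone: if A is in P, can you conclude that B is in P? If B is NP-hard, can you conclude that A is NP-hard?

A poly-time reduction A <=_p B transfers tractability DOWN (B easy => A easy) and hardness UP (A hard => B hard), not the reverse.
From A in P, the reduction alone does NOT give B in P: any problem in P trivially reduces to SAT, yet SAT is not known to be in P.
From B NP-hard, the reduction alone does NOT give A NP-hard: again, easy problems reduce to hard ones.
(Here in fact A is P and B is P.)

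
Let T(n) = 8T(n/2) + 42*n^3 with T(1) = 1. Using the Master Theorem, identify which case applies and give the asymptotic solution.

a=8, b=2, f(n)=42*n^3.
log_2(8) = 3, so n^(log_b(a)) = n^3.
f(n) = Theta(n^3), so Case 2 applies.
T(n) = Theta(n^3 log n).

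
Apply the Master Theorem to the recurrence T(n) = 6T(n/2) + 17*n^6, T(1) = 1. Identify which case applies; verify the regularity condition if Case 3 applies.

a=6, b=2, f(n)=17*n^6.
log_2(6) = 2.585 < 6.
f(n) = Omega(n^(2.585+epsilon)) for some epsilon > 0, so Case 3 is the candidate.
Regularity: a*f(n/b) = 6*17*(n/2)^6 = (6/64)*17*n^6 <= c*f(n) with c = 6/64 < 1. Satisfied.
Case 3: T(n) = Theta(n^6).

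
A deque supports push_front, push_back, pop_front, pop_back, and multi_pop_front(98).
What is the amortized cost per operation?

Assign 2 credits to each push operation. A pop uses 1 saved credit. multi_pop_front(98) uses up to 98 saved credits from previous pushes. Credits never go negative. Amortized cost is O(1).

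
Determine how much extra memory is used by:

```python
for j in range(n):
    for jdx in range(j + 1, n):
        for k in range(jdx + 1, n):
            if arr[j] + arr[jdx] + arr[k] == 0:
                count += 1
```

Space complexity: O(1).
Only a constant amount of auxiliary storage is used; nothing grows with n.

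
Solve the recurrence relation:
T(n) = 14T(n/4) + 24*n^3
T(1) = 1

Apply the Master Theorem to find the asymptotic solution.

a=14, b=4, f(n)=24*n^3. log_4(14) = 1.904 < 3. Case 3: T(n) = O(n^3).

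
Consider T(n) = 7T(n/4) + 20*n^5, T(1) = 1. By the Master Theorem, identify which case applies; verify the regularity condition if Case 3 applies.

a=7, b=4, f(n)=20*n^5.
log_4(7) = 1.404 < 5.
f(n) = Omega(n^(1.404+epsilon)) for some epsilon > 0, so Case 3 is the candidate.
Regularity: a*f(n/b) = 7*20*(n/4)^5 = (7/1024)*20*n^5 <= c*f(n) with c = 7/1024 < 1. Satisfied.
Case 3: T(n) = Theta(n^5).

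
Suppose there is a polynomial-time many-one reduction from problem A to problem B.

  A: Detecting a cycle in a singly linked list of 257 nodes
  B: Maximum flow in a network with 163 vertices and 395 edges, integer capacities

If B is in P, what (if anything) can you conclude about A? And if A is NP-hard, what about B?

A poly-time reduction A <=_p B means any A-instance can be transformed to a B-instance in poly time.
If B is in P: compose the reduction with B's poly-time algorithm to solve A in poly time, so A is in P.
If A is NP-hard: every NP problem reduces to A, which reduces to B; composing reductions, every NP problem reduces to B, so B is NP-hard.
(Here in fact A is P and B is P.)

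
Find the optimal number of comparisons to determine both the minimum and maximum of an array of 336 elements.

Naive approach: 670 comparisons (335 for max + 335 for min).
Optimal: Compare elements in pairs first (floor(n/2) = 168 comparisons), then find max among winners and min among losers (167 comparisons each).
Total: ceil(3n/2) - 2 = 502 comparisons. An adversary argument shows this is also a lower bound.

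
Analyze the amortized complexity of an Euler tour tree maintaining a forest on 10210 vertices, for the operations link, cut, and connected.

An Euler tour tree stores each tree's Euler tour as a balanced BST keyed by tour position. On 10210 vertices: link concatenates two tours via O(1) splits/joins of size <= 2*10210 (O(log n)); cut splits the tour at the two occurrences of the edge (O(log n)); connected compares BST roots (O(log n) to find the root). All O(log n) amortized.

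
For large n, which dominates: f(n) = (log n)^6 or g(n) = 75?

f(n) = (log n)^6 grows faster: any unbounded function dominates a constant.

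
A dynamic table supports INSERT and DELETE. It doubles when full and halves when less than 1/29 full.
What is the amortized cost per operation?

Using potential function Phi = |2*num_items - table_size| when load > 1/2, and Phi = table_size/2 - num_items otherwise. The gap of 1/29 vs 1/2 for shrinking prevents thrashing. Both insert and delete have O(1) amortized cost.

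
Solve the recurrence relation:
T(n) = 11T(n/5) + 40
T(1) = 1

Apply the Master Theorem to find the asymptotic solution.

a=11, b=5, f(n)=40. log_5(11) = 1.49. Case 1 of Master Theorem: T(n) = O(n^1.49).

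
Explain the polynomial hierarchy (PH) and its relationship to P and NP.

The polynomial hierarchy is a tower of complexity classes: Sigma_0^P = Pi_0^P = P, Sigma_1^P = NP, Pi_1^P = co-NP, and Sigma_{k+1}^P = NP^{Sigma_k^P}. PH is contained in PSPACE. If any level collapses (Sigma_k = Pi_k), the entire hierarchy collapses to that level.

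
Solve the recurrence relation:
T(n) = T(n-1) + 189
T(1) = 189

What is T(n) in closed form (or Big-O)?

Unrolling: T(n) = T(n-1) + 189 = T(n-2) + 2*189 = ... = T(1) + (n-1)*189 = 189 + (n-1)*189 = 189n.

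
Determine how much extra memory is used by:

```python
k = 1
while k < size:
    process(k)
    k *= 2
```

Space complexity: O(1).
Only a constant amount of auxiliary storage is used; nothing grows with n.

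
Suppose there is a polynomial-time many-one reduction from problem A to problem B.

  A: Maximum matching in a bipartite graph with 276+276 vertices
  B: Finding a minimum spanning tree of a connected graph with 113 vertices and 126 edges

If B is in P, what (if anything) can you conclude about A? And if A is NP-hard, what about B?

A poly-time reduction A <=_p B means any A-instance can be transformed to a B-instance in poly time.
If B is in P: compose the reduction with B's poly-time algorithm to solve A in poly time, so A is in P.
If A is NP-hard: every NP problem reduces to A, which reduces to B; composing reductions, every NP problem reduces to B, so B is NP-hard.
(Here in fact A is P and B is P.)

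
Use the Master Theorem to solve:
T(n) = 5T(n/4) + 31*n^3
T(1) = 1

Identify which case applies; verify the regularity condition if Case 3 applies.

a=5, b=4, f(n)=31*n^3.
log_4(5) = 1.161 < 3.
f(n) = Omega(n^(1.161+epsilon)) for some epsilon > 0, so Case 3 is the candidate.
Regularity: a*f(n/b) = 5*31*(n/4)^3 = (5/64)*31*n^3 <= c*f(n) with c = 5/64 < 1. Satisfied.
Case 3: T(n) = Theta(n^3).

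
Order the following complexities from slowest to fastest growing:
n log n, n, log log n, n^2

Ordered by growth rate: log log n < n < n log n < n^2.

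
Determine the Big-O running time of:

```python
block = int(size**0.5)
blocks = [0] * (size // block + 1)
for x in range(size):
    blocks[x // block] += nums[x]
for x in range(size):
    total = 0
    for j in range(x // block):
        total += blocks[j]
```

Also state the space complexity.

Time complexity: O(n * sqrt(n)).
Space complexity: O(sqrt(n)).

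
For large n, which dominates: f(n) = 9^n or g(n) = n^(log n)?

f(n) = 9^n grows faster: take logs: log(n^(log n)) = (log n)^2, log(9^n) = n log 9; n dominates (log n)^2.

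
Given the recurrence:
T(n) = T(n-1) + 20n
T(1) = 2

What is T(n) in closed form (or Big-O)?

Unrolling: T(n) = 2 + 20*(2 + 3 + ... + n) = 2 + 20*(n(n+1)/2 - 1) = O(n^2).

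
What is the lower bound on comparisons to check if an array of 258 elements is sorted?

To verify 258 elements are sorted, we must compare each consecutive pair. Skipping any pair allows an adversary to swap them. Therefore 257 comparisons are necessary and sufficient.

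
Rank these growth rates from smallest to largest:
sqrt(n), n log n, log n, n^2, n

Ordered by growth rate: log n < sqrt(n) < n < n log n < n^2.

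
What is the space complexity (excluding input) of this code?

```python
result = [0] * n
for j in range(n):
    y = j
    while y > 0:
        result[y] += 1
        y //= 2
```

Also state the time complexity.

Space complexity: O(n).
Auxiliary storage grows linearly with the input size n in the worst case.
Time complexity: O(n log n).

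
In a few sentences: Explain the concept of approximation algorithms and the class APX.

An approximation algorithm finds solutions within a guaranteed factor of optimal in polynomial time. APX is the class of optimization problems with constant-factor polynomial-time approximation algorithms. Vertex Cover is in APX (2-approximation). Unless P = NP, TSP has no constant-factor approximation, but Metric TSP has a 3/2-approximation.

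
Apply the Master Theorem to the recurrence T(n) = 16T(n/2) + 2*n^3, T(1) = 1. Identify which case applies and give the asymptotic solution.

a=16, b=2, f(n)=2*n^3.
log_2(16) = 4 > 3.
Since f(n) = O(n^3) is polynomially smaller than n^4, Case 1 applies.
T(n) = Theta(n^4).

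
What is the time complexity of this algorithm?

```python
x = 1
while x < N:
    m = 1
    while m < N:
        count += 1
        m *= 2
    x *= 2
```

Time complexity: O(log^2 n).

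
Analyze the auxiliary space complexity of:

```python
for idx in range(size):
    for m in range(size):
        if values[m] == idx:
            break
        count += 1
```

Space complexity: O(1).
Only a constant amount of auxiliary storage is used; nothing grows with n.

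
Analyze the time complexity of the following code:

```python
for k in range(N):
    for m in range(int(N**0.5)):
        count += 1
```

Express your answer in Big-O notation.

Time complexity: O(n * sqrt(n)).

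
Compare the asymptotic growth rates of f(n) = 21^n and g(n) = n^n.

g(n) = n^n grows faster: n^n / 21^n = (n/21)^n -> infinity once n > 21.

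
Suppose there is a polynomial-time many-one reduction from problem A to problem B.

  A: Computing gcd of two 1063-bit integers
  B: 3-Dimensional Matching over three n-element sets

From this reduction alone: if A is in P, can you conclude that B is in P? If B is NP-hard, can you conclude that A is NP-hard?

A poly-time reduction A <=_p B transfers tractability DOWN (B easy => A easy) and hardness UP (A hard => B hard), not the reverse.
From A in P, the reduction alone does NOT give B in P: any problem in P trivially reduces to SAT, yet SAT is not known to be in P.
From B NP-hard, the reduction alone does NOT give A NP-hard: again, easy problems reduce to hard ones.
(Here in fact A is P and B is NP-complete.)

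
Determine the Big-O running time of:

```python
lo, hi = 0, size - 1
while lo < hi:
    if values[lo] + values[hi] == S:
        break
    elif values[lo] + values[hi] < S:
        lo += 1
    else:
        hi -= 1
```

Time complexity: O(n).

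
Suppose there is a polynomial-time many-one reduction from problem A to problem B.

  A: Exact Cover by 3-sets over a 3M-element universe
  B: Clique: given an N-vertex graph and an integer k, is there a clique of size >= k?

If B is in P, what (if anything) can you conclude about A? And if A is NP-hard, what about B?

A poly-time reduction A <=_p B means any A-instance can be transformed to a B-instance in poly time.
If B is in P: compose the reduction with B's poly-time algorithm to solve A in poly time, so A is in P.
If A is NP-hard: every NP problem reduces to A, which reduces to B; composing reductions, every NP problem reduces to B, so B is NP-hard.
(Here in fact A is NP-complete and B is NP-complete.)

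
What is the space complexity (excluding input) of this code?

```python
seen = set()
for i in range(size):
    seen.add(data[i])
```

Space complexity: O(n).
Auxiliary storage grows linearly with the input size n in the worst case.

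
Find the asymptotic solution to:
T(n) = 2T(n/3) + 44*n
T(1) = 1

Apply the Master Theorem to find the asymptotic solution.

a=2, b=3, f(n)=44*n. log_3(2) = 0.6309 < 1. Case 3: T(n) = O(n).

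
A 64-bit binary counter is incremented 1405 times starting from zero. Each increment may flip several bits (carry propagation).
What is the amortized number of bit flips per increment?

Bit i flips on every 2^i-th increment, so over 1405 increments bit i flips floor(1405/2^i) times. Summing over i: total flips < 2 * 1405. Amortized: < 2 = O(1) per increment.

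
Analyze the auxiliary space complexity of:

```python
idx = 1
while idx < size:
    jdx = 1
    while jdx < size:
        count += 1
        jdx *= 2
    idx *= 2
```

Space complexity: O(1).
Only a constant amount of auxiliary storage is used; nothing grows with n.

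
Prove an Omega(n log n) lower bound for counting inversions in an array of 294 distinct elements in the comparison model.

Decision-tree argument: at any leaf, the comparisons made (with transitivity) must totally order all 294 elements -- otherwise some pair (i,j) is unordered, and an adversary can present two inputs agreeing on every comparison made but with that pair flipped, changing the inversion count by 1, so the leaf's output is wrong on one of them. Hence the tree has >= 294! leaves and height >= log_2(294!) = Omega(n log n). Modified merge sort achieves O(n log n).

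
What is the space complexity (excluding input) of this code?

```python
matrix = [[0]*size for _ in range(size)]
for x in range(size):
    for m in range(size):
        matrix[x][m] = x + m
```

Space complexity: O(n^2).
A 2D structure of size n x n is allocated.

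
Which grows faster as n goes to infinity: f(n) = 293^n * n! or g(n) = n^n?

f(n) = 293^n * n! grows faster: by Stirling n! ~ sqrt(2 pi n)(n/e)^n, so 293^n n! / n^n ~ (293/e)^n sqrt(2 pi n) -> infinity since 293/e > 1.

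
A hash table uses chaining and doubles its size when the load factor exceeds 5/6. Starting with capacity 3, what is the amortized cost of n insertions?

Rehashing occurs when load exceeds 5/6. Total rehash cost is geometric series summing to O(n). Each insertion itself is O(1). Amortized: O(1).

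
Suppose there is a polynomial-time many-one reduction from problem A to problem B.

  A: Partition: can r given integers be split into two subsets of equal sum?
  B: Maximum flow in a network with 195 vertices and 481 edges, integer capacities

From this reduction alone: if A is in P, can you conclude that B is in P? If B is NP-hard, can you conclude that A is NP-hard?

A poly-time reduction A <=_p B transfers tractability DOWN (B easy => A easy) and hardness UP (A hard => B hard), not the reverse.
From A in P, the reduction alone does NOT give B in P: any problem in P trivially reduces to SAT, yet SAT is not known to be in P.
From B NP-hard, the reduction alone does NOT give A NP-hard: again, easy problems reduce to hard ones.
(Here in fact A is NP-complete and B is in P, so no such reduction is known -- its existence would imply P = NP; the analysis concerns only what the assumed reduction would or would not let you conclude.)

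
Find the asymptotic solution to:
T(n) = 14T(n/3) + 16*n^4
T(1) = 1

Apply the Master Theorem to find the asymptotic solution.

a=14, b=3, f(n)=16*n^4. log_3(14) = 2.402 < 4. Case 3: T(n) = O(n^4).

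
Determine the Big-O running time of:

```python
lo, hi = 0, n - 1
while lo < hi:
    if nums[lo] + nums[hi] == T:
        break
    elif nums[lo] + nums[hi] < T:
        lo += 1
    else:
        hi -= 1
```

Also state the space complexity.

Time complexity: O(n).
Space complexity: O(1).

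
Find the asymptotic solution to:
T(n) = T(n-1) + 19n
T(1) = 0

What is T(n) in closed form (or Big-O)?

Unrolling: T(n) = 0 + 19*(2 + 3 + ... + n) = 0 + 19*(n(n+1)/2 - 1) = O(n^2).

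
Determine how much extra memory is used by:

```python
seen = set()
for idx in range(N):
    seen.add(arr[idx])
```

Space complexity: O(n).
Auxiliary storage grows linearly with the input size n in the worst case.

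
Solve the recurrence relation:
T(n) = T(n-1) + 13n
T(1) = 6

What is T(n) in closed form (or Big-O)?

Unrolling: T(n) = 6 + 13*(2 + 3 + ... + n) = 6 + 13*(n(n+1)/2 - 1) = O(n^2).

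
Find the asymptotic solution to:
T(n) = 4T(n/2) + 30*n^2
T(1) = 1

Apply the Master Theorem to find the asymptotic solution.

a=4, b=2, f(n)=30*n^2. log_2(4) = 2. Case 2: T(n) = O(n^2 log n).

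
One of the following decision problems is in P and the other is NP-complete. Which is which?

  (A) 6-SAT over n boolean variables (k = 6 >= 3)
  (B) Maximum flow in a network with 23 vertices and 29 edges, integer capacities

(A) is NP-complete: 3-SAT is NP-complete (Cook-Levin); k-SAT for k>=3 reduces from 3-SAT.
(B) is P: Edmonds-Karp / push-relabel run in polynomial time.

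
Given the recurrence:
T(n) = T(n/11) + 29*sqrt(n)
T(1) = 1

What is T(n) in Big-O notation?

Each level contributes sqrt(n/11^k). Geometric series with ratio 1/sqrt(11) < 1 sums to O(sqrt(n)).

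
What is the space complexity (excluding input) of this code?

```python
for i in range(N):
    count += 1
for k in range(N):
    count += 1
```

Space complexity: O(1).
Only a constant amount of auxiliary storage is used; nothing grows with n.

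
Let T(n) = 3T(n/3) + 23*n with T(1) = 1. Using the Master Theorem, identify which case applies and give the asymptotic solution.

a=3, b=3, f(n)=23*n.
log_3(3) = 1, so n^(log_b(a)) = n.
f(n) = Theta(n), so Case 2 applies.
T(n) = Theta(n log n).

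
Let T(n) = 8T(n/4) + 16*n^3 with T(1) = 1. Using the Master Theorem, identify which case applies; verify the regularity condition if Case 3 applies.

a=8, b=4, f(n)=16*n^3.
log_4(8) = 1.5 < 3.
f(n) = Omega(n^(1.5+epsilon)) for some epsilon > 0, so Case 3 is the candidate.
Regularity: a*f(n/b) = 8*16*(n/4)^3 = (8/64)*16*n^3 <= c*f(n) with c = 8/64 < 1. Satisfied.
Case 3: T(n) = Theta(n^3).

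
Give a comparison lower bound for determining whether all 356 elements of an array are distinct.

In the algebraic decision-tree model, the YES region for element distinctness on 356 elements has 356! connected components (one per ordering). Ben-Or's theorem then gives a lower bound of Omega(log(n!)) = Omega(n log n).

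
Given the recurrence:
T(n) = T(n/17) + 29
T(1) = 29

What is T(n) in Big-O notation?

Each step divides n by 17 and adds 29. After log_17(n) steps, T(n) = O(log n).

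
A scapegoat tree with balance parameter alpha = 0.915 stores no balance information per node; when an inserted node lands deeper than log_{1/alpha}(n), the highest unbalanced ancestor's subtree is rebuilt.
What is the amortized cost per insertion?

Search/insert path is O(log n). A rebuild of a subtree of size s costs O(s), but with alpha = 0.915 at least Omega(s) insertions must have occurred in that subtree since its last rebuild. Charging O(1) of the rebuild to each such insertion gives O(log n) amortized.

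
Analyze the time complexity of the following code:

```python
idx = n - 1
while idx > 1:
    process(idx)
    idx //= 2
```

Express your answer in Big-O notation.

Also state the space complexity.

Time complexity: O(log n).
Space complexity: O(1).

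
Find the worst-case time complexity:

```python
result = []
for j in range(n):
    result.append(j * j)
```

Time complexity: O(n).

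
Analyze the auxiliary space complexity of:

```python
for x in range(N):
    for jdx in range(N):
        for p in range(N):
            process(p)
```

Space complexity: O(1).
Only a constant amount of auxiliary storage is used; nothing grows with n.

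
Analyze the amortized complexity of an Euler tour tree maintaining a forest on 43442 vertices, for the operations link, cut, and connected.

An Euler tour tree stores each tree's Euler tour as a balanced BST keyed by tour position. On 43442 vertices: link concatenates two tours via O(1) splits/joins of size <= 2*43442 (O(log n)); cut splits the tour at the two occurrences of the edge (O(log n)); connected compares BST roots (O(log n) to find the root). All O(log n) amortized.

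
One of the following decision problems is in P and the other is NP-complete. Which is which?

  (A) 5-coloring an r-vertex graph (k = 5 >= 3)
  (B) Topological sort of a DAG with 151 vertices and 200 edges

(A) is NP-complete: graph k-coloring for k>=3 is NP-complete by reduction from 3-SAT.
(B) is P: DFS-based topological sort runs in O(V+E).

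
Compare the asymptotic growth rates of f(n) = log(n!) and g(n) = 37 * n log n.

f(n) = log(n!) and g(n) = 37 * n log n are Theta of each other: Stirling: log(n!) = n log n - n + O(log n) = Theta(n log n); the constant 37 doesn't change the Theta class.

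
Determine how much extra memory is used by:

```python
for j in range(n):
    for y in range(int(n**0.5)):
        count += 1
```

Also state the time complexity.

Space complexity: O(1).
Only a constant amount of auxiliary storage is used; nothing grows with n.
Time complexity: O(n * sqrt(n)).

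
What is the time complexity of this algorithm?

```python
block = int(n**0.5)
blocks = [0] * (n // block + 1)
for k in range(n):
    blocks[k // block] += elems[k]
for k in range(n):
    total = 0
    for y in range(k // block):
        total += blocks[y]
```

Time complexity: O(n * sqrt(n)).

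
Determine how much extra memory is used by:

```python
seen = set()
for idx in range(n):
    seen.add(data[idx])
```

Space complexity: O(n).
Auxiliary storage grows linearly with the input size n in the worst case.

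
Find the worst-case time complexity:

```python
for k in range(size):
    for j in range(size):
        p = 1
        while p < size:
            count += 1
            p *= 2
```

Time complexity: O(n^2 log n).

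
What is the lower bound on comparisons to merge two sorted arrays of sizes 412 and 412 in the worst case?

Adversary: with |412 - 412| <= 1 the inputs can be fully interleaved so that every adjacent pair in the merged output comes from different arrays. Then each of the 823 adjacent pairs must be directly compared, or the algorithm cannot determine their relative order. Standard merge meets this bound.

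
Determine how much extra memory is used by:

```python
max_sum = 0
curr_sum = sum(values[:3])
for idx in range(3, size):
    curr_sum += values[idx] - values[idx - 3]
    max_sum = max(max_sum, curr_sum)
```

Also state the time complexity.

Space complexity: O(1).
Only a constant amount of auxiliary storage is used; nothing grows with n.
Time complexity: O(n).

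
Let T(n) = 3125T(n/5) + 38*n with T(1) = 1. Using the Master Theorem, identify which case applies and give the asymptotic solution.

a=3125, b=5, f(n)=38*n.
log_5(3125) = 5 > 1.
Since f(n) = O(n^1) is polynomially smaller than n^5, Case 1 applies.
T(n) = Theta(n^5).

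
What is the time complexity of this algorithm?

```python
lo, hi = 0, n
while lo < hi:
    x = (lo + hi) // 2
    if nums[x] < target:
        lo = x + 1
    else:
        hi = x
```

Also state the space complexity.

Time complexity: O(log n).
Space complexity: O(1).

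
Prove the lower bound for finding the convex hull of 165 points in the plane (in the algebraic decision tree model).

Reduction from sorting: given 165 numbers x_1,...,x_{165}, map x_i to the point (x_i, x_i^2) on the parabola y = x^2. All points are on the convex hull, and walking the hull gives them in sorted x-order. Since sorting requires Omega(n log n), so does planar convex hull.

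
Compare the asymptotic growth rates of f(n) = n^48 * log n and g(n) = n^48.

f(n) = n^48 * log n grows faster: extra log n factor -> infinity.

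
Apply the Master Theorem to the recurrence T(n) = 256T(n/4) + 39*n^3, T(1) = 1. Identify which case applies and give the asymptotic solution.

a=256, b=4, f(n)=39*n^3.
log_4(256) = 4 > 3.
Since f(n) = O(n^3) is polynomially smaller than n^4, Case 1 applies.
T(n) = Theta(n^4).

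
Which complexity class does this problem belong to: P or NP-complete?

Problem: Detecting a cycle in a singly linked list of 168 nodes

This problem is in P: Floyd's tortoise-and-hare runs in O(n) time, O(1) space.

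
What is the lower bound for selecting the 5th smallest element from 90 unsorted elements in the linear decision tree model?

Selecting the 5th smallest of 90 elements requires Omega(n) comparisons. Every element must be compared at least once. The BFPRT algorithm achieves O(n), making this tight.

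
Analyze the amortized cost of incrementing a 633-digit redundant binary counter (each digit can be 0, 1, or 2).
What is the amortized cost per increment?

A redundant counter on 633 digits allows digit values 0, 1, 2. Increment adds 1 to the least significant digit and carries any 2 to a 0 plus +1 on the next digit. With potential Phi = (number of 2-digits), each increment does O(1) actual work plus a chain of carries, each of which decreases Phi by 1. Amortized O(1).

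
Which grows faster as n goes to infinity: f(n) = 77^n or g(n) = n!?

g(n) = n! grows faster: n!/77^n -> infinity by Stirling.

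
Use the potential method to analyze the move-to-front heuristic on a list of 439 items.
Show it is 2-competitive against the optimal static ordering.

Let Phi = number of inversions between the MTF list and the optimal static list (0 <= Phi <= C(439,2)). Accessing an element at MTF position k and optimal position j: the move-to-front destroys all k-1 inversions in front of it that are not in front in optimal (>= k-j of them) and creates at most j-1 new ones. Amortized cost <= k + (j-1) - (k-j) = 2j - 1 <= 2 * optimal cost.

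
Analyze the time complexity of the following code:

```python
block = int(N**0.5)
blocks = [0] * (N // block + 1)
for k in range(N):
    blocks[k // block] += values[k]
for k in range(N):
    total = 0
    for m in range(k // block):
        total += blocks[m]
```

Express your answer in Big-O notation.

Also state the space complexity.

Time complexity: O(n * sqrt(n)).
Space complexity: O(sqrt(n)).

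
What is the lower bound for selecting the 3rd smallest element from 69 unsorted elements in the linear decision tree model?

Selecting the 3rd smallest of 69 elements requires Omega(n) comparisons. Every element must be compared at least once. The BFPRT algorithm achieves O(n), making this tight.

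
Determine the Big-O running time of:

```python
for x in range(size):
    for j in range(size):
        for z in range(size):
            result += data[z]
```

Time complexity: O(n^3).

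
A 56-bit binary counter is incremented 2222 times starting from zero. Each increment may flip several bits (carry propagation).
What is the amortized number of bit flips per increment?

Bit i flips on every 2^i-th increment, so over 2222 increments bit i flips floor(2222/2^i) times. Summing over i: total flips < 2 * 2222. Amortized: < 2 = O(1) per increment.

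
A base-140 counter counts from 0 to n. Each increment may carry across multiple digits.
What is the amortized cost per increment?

Digit at position i changes every 140^i increments. Total digit changes over n increments: n * 140/(140-1) = O(n). Amortized: O(1).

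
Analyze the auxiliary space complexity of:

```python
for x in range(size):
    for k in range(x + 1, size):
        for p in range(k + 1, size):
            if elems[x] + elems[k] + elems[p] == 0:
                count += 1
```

Space complexity: O(1).
Only a constant amount of auxiliary storage is used; nothing grows with n.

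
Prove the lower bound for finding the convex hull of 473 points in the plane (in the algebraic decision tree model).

Reduction from sorting: given 473 numbers x_1,...,x_{473}, map x_i to the point (x_i, x_i^2) on the parabola y = x^2. All points are on the convex hull, and walking the hull gives them in sorted x-order. Since sorting requires Omega(n log n), so does planar convex hull.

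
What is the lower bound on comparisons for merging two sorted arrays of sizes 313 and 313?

Adversary argument: with sizes 313 and 313 (differing by at most 1), interleave the two arrays so that every consecutive pair in the output comes from different inputs. Then each of the 625 adjacent output pairs must be directly compared, or the algorithm cannot determine their relative order. So 625 comparisons are necessary; standard merge achieves this.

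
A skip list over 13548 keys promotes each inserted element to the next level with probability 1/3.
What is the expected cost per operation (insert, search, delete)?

Expected number of levels is O(log_3(13548)) = O(log n). A search visits O(1) expected nodes per level over O(log n) levels. Insert/delete are a search plus O(1) pointer updates per level. Expected O(log n) per operation.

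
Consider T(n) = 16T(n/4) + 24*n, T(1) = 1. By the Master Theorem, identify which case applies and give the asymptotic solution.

a=16, b=4, f(n)=24*n.
log_4(16) = 2 > 1.
Since f(n) = O(n^1) is polynomially smaller than n^2, Case 1 applies.
T(n) = Theta(n^2).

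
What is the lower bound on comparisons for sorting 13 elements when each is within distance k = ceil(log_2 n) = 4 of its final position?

Partition the 13 positions into floor(n/k) blocks of k = 4 consecutive positions; any permutation within a block keeps every element within k of its final position, so there are at least (k!)^(n/k) distinguishable inputs. Lower bound: log_2((k!)^(n/k)) = (n/k) * log_2(k!) = Theta(n log k); with k = ceil(log_2 n), this is Omega(n log log n).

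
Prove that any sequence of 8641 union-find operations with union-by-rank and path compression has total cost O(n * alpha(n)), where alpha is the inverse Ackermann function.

Using Tarjan's analysis with rank-based potential function. Union-by-rank keeps tree height O(log n). Path compression flattens paths during find. For n = 8641 operations, total cost is O(n * alpha(n)), effectively O(n) since alpha grows incredibly slowly.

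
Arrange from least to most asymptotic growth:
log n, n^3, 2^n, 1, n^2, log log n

Ordered by growth rate: 1 < log log n < log n < n^2 < n^3 < 2^n.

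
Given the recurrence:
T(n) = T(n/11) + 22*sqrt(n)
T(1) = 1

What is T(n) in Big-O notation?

Each level contributes sqrt(n/11^k). Geometric series with ratio 1/sqrt(11) < 1 sums to O(sqrt(n)).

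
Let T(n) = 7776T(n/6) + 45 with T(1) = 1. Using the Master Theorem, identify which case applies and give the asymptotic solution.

a=7776, b=6, f(n)=45.
log_6(7776) = 5 > 0.
Since f(n) = O(n^0) is polynomially smaller than n^5, Case 1 applies.
T(n) = Theta(n^5).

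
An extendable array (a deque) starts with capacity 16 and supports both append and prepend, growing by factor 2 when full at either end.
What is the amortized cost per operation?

Growth at either end copies all elements; capacities form a geometric sequence with ratio 2, so total copy cost over n operations is O(n) (two geometric series). Amortized O(1).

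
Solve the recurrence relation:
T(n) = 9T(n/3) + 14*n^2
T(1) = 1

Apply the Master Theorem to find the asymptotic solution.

a=9, b=3, f(n)=14*n^2. log_3(9) = 2. Case 2: T(n) = O(n^2 log n).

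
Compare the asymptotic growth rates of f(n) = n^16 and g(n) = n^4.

f(n) = n^16 grows faster: n^16/n^4 = n^12 -> infinity.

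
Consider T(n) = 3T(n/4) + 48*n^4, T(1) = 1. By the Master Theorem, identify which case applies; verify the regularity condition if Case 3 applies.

a=3, b=4, f(n)=48*n^4.
log_4(3) = 0.7925 < 4.
f(n) = Omega(n^(0.7925+epsilon)) for some epsilon > 0, so Case 3 is the candidate.
Regularity: a*f(n/b) = 3*48*(n/4)^4 = (3/256)*48*n^4 <= c*f(n) with c = 3/256 < 1. Satisfied.
Case 3: T(n) = Theta(n^4).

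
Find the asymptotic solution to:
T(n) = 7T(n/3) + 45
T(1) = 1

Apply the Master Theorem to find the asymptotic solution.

a=7, b=3, f(n)=45. log_3(7) = 1.771. Case 1 of Master Theorem: T(n) = O(n^1.771).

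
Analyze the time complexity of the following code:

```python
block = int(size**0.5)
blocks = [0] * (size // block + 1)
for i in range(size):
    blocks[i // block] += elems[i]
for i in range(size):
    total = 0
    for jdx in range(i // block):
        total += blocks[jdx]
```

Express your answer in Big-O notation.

Time complexity: O(n * sqrt(n)).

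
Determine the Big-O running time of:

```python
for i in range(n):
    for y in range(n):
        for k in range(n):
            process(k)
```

Time complexity: O(n^3).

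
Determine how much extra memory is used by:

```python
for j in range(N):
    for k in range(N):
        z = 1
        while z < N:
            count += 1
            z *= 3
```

Space complexity: O(1).
Only a constant amount of auxiliary storage is used; nothing grows with n.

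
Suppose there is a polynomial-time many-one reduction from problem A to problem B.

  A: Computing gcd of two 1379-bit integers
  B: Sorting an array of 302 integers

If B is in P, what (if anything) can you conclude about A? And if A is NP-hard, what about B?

A poly-time reduction A <=_p B means any A-instance can be transformed to a B-instance in poly time.
If B is in P: compose the reduction with B's poly-time algorithm to solve A in poly time, so A is in P.
If A is NP-hard: every NP problem reduces to A, which reduces to B; composing reductions, every NP problem reduces to B, so B is NP-hard.
(Here in fact A is P and B is P.)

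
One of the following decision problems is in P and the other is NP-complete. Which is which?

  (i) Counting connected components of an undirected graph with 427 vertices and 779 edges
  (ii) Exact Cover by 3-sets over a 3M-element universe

(i) is P: BFS/DFS visits each vertex and edge once: O(V+E).
(ii) is NP-complete: one of Karp's 21 NP-complete problems.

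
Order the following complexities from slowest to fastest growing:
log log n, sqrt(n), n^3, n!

Ordered by growth rate: log log n < sqrt(n) < n^3 < n!.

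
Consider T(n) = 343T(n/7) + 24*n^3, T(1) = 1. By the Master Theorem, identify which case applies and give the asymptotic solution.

a=343, b=7, f(n)=24*n^3.
log_7(343) = 3, so n^(log_b(a)) = n^3.
f(n) = Theta(n^3), so Case 2 applies.
T(n) = Theta(n^3 log n).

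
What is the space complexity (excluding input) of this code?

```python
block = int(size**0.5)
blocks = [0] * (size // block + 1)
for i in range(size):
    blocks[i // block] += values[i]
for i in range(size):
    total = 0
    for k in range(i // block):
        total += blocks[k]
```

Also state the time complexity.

Space complexity: O(sqrt(n)).
Storage scales with sqrt(n).
Time complexity: O(n * sqrt(n)).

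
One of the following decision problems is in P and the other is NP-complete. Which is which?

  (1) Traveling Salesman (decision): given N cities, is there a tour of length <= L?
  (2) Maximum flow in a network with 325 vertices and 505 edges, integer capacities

(1) is NP-complete: reduces from Hamiltonian Cycle.
(2) is P: Edmonds-Karp / push-relabel run in polynomial time.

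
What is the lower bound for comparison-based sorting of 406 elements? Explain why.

A comparison-based sorting algorithm corresponds to a decision tree. With 406! possible permutations, the tree has 406! leaves. The height is at least log_2(406!) = Omega(n log n) by Stirling's approximation.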